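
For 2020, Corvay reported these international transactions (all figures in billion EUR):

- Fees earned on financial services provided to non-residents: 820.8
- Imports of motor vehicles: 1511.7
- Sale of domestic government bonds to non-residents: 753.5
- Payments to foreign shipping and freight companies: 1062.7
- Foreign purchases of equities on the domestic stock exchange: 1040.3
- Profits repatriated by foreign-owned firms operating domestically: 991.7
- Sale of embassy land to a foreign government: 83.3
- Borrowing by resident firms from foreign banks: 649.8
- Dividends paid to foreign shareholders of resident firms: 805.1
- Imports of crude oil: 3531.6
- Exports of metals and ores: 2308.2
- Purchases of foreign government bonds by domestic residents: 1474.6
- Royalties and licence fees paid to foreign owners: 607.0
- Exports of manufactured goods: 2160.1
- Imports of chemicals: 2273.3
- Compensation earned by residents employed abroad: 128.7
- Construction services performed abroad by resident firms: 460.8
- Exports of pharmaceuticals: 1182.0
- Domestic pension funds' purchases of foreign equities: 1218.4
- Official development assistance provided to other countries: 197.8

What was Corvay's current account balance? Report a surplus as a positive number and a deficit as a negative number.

Goods: 2308.2 + 1182.0 - 2273.3 - 1511.7 + 2160.1 - 3531.6 = -1666.3
Services: -607.0 - 1062.7 + 460.8 + 820.8 = -388.1
Primary income: -805.1 - 991.7 + 128.7 = -1668.1
Secondary income: -197.8
Current account = (-1666.3) + (-388.1) + (-1668.1) + (-197.8) = -3920.3
(Excluded from the current account — financial account: sale of domestic government bonds to non-residents 753.5, foreign purchases of equities on the domestic stock exchange 1040.3, borrowing by resident firms from foreign banks 649.8, purchases of foreign government bonds by domestic residents 1474.6, domestic pension funds' purchases of foreign equities 1218.4; capital account: sale of embassy land to a foreign government 83.3.)

-3920.3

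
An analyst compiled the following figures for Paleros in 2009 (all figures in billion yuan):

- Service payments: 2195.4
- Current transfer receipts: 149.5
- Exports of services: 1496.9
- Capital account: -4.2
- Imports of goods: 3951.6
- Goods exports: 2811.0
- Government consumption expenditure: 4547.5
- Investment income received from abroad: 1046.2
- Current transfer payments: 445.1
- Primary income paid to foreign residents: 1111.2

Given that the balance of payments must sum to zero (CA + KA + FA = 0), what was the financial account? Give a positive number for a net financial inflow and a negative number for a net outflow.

2203.9

Goods balance = 2811.0 - 3951.6 = -1140.6
Services balance = 1496.9 - 2195.4 = -698.5
Trade balance (goods + services) = -1140.6 + (-698.5) = -1839.1
Net primary income = 1046.2 - 1111.2 = -65.0
Net secondary income = 149.5 - 445.1 = -295.6
Current account = -1839.1 + (-65.0) + (-295.6) = -2199.7
Financial account = -(-2199.7 + (-4.2)) = 2203.9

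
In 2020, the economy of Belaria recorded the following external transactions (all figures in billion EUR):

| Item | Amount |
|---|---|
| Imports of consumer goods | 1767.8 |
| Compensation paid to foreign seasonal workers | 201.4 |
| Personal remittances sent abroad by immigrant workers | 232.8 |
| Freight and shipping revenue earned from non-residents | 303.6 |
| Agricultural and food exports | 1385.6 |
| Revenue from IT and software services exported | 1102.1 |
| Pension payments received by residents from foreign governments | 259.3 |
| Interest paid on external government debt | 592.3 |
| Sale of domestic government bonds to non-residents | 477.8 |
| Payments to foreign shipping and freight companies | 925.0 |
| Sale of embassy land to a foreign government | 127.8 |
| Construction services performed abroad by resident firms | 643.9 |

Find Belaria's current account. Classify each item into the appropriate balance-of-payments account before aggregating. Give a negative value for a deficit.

Goods: -1767.8 + 1385.6 = -382.2
Services: -925.0 + 1102.1 + 643.9 + 303.6 = 1124.6
Primary income: -592.3 - 201.4 = -793.7
Secondary income: 259.3 - 232.8 = 26.5
Current account = (-382.2) + 1124.6 + (-793.7) + 26.5 = -24.8
(Excluded from the current account — financial account: sale of domestic government bonds to non-residents 477.8; capital account: sale of embassy land to a foreign government 127.8.)

-24.8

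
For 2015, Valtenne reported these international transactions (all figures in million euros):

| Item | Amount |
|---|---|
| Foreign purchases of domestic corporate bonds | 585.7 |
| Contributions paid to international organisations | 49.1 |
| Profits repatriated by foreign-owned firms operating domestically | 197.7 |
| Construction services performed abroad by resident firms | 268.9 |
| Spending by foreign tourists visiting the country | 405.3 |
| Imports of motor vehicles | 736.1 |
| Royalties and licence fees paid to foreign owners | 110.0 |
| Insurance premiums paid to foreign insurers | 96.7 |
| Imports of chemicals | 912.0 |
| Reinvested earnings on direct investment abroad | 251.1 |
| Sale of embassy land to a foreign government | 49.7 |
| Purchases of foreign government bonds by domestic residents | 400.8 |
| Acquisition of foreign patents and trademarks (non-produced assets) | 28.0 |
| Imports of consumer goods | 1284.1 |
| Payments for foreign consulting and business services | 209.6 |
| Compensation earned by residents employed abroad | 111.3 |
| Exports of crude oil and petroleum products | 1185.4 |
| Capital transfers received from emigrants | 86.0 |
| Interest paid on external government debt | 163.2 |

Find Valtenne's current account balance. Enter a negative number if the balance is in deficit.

-1536.5

Goods: -736.1 + 1185.4 - 1284.1 - 912.0 = -1746.8
Services: -110.0 + 405.3 - 96.7 - 209.6 + 268.9 = 257.9
Primary income: -163.2 + 111.3 + 251.1 - 197.7 = 1.5
Secondary income: -49.1
Current account = (-1746.8) + 257.9 + 1.5 + (-49.1) = -1536.5
(Excluded from the current account — financial account: foreign purchases of domestic corporate bonds 585.7, purchases of foreign government bonds by domestic residents 400.8; capital account: sale of embassy land to a foreign government 49.7, acquisition of foreign patents and trademarks (non-produced assets) 28.0, capital transfers received from emigrants 86.0.)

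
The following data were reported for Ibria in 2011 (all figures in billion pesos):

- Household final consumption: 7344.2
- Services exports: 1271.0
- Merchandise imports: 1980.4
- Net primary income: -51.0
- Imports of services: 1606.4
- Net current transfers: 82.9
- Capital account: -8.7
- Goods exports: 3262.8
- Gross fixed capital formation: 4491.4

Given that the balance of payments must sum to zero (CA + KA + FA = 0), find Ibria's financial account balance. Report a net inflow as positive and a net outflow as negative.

-970.2

Goods balance = 3262.8 - 1980.4 = 1282.4
Services balance = 1271.0 - 1606.4 = -335.4
Trade balance (goods + services) = 1282.4 + (-335.4) = 947.0
Net primary income = -51.0
Net secondary income = 82.9
Current account = 947.0 + (-51.0) + 82.9 = 978.9
Financial account = -(978.9 + (-8.7)) = -970.2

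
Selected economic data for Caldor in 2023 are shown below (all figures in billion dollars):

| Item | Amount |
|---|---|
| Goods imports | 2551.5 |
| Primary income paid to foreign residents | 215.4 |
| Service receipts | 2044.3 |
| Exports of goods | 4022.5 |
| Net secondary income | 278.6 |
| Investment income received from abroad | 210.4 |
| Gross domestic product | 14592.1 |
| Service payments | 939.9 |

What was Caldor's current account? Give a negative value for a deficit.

2849.0

Goods balance = 4022.5 - 2551.5 = 1471.0
Services balance = 2044.3 - 939.9 = 1104.4
Trade balance (goods + services) = 1471.0 + 1104.4 = 2575.4
Net primary income = 210.4 - 215.4 = -5.0
Net secondary income = 278.6
Current account = 2575.4 + (-5.0) + 278.6 = 2849.0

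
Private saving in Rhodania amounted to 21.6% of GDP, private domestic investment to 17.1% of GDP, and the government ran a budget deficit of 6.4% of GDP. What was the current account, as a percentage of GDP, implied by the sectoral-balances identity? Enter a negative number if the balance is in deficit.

-1.9

By the sectoral-balances identity, CA = (S_private - I) + (T - G).
Private balance = 21.6 - 17.1 = 4.5
Government balance (T - G) = -6.4
CA = 4.5 + (-6.4) = -1.9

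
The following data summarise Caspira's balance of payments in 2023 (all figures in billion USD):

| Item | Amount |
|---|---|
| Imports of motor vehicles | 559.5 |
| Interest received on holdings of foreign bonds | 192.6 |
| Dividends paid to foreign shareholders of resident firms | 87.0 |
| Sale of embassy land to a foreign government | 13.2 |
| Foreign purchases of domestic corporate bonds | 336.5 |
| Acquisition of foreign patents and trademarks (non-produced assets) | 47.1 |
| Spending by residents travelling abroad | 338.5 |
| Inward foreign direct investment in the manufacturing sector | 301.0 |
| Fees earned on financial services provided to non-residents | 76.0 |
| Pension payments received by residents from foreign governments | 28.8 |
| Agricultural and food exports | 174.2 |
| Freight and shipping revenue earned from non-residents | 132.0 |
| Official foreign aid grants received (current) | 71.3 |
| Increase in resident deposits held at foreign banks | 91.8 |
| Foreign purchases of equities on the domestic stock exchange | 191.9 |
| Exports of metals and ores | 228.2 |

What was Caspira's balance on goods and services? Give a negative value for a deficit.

-287.6

Goods: 228.2 + 174.2 - 559.5 = -157.1
Services: 132.0 - 338.5 + 76.0 = -130.5
Trade balance = -157.1 + (-130.5) = -287.6
(Excluded from the trade balance — primary income: interest received on holdings of foreign bonds 192.6, dividends paid to foreign shareholders of resident firms 87.0; capital account: sale of embassy land to a foreign government 13.2, acquisition of foreign patents and trademarks (non-produced assets) 47.1; financial account: foreign purchases of domestic corporate bonds 336.5, inward foreign direct investment in the manufacturing sector 301.0, increase in resident deposits held at foreign banks 91.8, foreign purchases of equities on the domestic stock exchange 191.9; secondary income: pension payments received by residents from foreign governments 28.8, official foreign aid grants received (current) 71.3.)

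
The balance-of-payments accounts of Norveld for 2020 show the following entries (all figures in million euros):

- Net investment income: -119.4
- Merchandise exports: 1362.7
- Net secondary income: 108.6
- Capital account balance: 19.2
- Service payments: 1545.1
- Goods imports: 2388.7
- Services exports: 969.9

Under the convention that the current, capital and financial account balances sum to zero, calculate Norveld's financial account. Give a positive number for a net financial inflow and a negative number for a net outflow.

Goods balance = 1362.7 - 2388.7 = -1026.0
Services balance = 969.9 - 1545.1 = -575.2
Trade balance (goods + services) = -1026.0 + (-575.2) = -1601.2
Net primary income = -119.4
Net secondary income = 108.6
Current account = -1601.2 + (-119.4) + 108.6 = -1612.0
Financial account = -(-1612.0 + 19.2) = 1592.8

1592.8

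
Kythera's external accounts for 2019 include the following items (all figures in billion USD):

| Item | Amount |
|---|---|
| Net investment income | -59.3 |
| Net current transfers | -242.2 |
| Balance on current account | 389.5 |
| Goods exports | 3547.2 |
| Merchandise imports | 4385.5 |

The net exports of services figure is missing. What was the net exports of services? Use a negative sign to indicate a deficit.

1529.3

Current account = goods balance + services balance + net primary income + net secondary income
Sum of the known components = -1139.8
Net exports of services = CA - (known components) = 389.5 - (-1139.8) = 1529.3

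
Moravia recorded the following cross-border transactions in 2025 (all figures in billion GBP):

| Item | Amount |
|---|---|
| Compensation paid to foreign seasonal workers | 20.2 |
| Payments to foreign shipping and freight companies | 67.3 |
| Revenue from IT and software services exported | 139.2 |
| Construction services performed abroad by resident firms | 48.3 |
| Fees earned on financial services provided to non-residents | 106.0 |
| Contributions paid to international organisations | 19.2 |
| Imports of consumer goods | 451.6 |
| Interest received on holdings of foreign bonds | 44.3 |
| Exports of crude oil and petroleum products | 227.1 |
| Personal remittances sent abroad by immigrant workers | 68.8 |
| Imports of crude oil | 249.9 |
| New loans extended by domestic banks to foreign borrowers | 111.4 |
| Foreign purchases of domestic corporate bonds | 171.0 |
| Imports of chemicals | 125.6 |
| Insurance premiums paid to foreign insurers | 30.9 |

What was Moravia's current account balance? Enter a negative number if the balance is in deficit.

Goods: -125.6 + 227.1 - 451.6 - 249.9 = -600.0
Services: 139.2 - 67.3 + 48.3 - 30.9 + 106.0 = 195.3
Primary income: -20.2 + 44.3 = 24.1
Secondary income: -19.2 - 68.8 = -88.0
Current account = (-600.0) + 195.3 + 24.1 + (-88.0) = -468.6
(Excluded from the current account — financial account: new loans extended by domestic banks to foreign borrowers 111.4, foreign purchases of domestic corporate bonds 171.0.)

-468.6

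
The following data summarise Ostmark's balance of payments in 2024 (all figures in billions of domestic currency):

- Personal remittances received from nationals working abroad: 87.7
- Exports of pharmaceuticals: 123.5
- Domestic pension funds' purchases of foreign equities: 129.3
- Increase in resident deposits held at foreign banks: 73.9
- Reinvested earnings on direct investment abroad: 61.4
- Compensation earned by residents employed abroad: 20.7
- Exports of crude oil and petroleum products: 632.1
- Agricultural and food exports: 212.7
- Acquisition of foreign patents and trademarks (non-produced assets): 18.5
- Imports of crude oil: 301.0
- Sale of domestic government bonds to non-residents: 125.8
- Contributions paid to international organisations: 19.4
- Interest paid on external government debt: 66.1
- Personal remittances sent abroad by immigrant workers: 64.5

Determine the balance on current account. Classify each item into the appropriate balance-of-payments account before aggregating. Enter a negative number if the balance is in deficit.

687.1

Goods: 212.7 + 632.1 - 301.0 + 123.5 = 667.3
Primary income: 20.7 + 61.4 - 66.1 = 16.0
Secondary income: -64.5 + 87.7 - 19.4 = 3.8
Current account = 667.3 + 16.0 + 3.8 = 687.1
(Excluded from the current account — financial account: domestic pension funds' purchases of foreign equities 129.3, increase in resident deposits held at foreign banks 73.9, sale of domestic government bonds to non-residents 125.8; capital account: acquisition of foreign patents and trademarks (non-produced assets) 18.5.)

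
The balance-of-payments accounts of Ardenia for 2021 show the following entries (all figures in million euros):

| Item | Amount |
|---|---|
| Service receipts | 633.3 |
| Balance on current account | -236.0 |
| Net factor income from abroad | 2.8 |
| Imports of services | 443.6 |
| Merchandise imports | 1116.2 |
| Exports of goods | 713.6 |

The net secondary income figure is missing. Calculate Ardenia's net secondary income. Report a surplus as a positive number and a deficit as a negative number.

Current account = goods balance + services balance + net primary income + net secondary income
Sum of the known components = -210.1
Net secondary income = CA - (known components) = -236.0 - (-210.1) = -25.9

-25.9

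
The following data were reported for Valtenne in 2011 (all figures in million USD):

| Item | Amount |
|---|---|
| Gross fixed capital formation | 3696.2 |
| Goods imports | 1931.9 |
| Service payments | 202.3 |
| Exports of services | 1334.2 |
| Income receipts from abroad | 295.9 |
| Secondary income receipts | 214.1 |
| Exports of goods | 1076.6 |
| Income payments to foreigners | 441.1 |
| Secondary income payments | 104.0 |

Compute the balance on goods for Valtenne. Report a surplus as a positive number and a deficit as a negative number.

Goods balance = 1076.6 - 1931.9 = -855.3

-855.3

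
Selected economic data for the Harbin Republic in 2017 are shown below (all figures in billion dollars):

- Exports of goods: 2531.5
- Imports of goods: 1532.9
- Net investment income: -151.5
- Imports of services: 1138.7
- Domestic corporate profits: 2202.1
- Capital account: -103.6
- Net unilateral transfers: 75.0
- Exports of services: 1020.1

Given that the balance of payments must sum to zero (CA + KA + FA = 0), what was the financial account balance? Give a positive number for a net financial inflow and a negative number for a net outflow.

Goods balance = 2531.5 - 1532.9 = 998.6
Services balance = 1020.1 - 1138.7 = -118.6
Trade balance (goods + services) = 998.6 + (-118.6) = 880.0
Net primary income = -151.5
Net secondary income = 75.0
Current account = 880.0 + (-151.5) + 75.0 = 803.5
Financial account = -(803.5 + (-103.6)) = -699.9

-699.9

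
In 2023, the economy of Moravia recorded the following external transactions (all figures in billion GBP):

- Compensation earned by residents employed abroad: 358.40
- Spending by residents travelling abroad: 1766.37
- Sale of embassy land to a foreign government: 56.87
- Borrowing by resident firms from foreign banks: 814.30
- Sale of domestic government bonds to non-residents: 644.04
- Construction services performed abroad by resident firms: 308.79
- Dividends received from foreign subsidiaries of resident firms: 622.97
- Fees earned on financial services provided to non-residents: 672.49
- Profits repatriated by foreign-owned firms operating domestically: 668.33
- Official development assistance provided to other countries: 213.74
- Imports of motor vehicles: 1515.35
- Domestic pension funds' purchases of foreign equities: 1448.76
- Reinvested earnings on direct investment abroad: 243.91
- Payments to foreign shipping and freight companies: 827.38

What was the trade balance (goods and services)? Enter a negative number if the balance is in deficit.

-3127.82

Goods: -1515.35
Services: -1766.37 + 672.49 - 827.38 + 308.79 = -1612.47
Trade balance = -1515.35 + (-1612.47) = -3127.82
(Excluded from the trade balance — primary income: compensation earned by residents employed abroad 358.40, dividends received from foreign subsidiaries of resident firms 622.97, profits repatriated by foreign-owned firms operating domestically 668.33, reinvested earnings on direct investment abroad 243.91; capital account: sale of embassy land to a foreign government 56.87; financial account: borrowing by resident firms from foreign banks 814.30, sale of domestic government bonds to non-residents 644.04, domestic pension funds' purchases of foreign equities 1448.76; secondary income: official development assistance provided to other countries 213.74.)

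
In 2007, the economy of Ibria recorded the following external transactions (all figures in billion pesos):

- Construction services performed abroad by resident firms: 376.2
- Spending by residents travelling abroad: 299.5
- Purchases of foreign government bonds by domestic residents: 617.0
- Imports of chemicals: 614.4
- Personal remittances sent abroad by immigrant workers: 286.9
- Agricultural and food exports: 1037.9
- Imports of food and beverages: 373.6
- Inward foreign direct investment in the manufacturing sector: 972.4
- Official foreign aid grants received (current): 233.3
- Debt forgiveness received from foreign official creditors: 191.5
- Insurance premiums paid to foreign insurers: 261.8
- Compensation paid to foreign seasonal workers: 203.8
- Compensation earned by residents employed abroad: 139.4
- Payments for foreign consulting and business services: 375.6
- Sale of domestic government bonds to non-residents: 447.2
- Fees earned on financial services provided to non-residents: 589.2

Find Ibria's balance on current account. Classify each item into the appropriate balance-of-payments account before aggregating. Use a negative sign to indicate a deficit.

-39.6

Goods: -614.4 + 1037.9 - 373.6 = 49.9
Services: 589.2 - 299.5 - 261.8 + 376.2 - 375.6 = 28.5
Primary income: 139.4 - 203.8 = -64.4
Secondary income: 233.3 - 286.9 = -53.6
Current account = 49.9 + 28.5 + (-64.4) + (-53.6) = -39.6
(Excluded from the current account — financial account: purchases of foreign government bonds by domestic residents 617.0, inward foreign direct investment in the manufacturing sector 972.4, sale of domestic government bonds to non-residents 447.2; capital account: debt forgiveness received from foreign official creditors 191.5.)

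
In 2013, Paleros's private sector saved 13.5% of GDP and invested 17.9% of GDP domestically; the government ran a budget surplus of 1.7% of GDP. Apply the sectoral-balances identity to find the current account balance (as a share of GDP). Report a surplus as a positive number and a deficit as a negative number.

-2.7

By the sectoral-balances identity, CA = (S_private - I) + (T - G).
Private balance = 13.5 - 17.9 = -4.4
Government balance (T - G) = 1.7
CA = -4.4 + 1.7 = -2.7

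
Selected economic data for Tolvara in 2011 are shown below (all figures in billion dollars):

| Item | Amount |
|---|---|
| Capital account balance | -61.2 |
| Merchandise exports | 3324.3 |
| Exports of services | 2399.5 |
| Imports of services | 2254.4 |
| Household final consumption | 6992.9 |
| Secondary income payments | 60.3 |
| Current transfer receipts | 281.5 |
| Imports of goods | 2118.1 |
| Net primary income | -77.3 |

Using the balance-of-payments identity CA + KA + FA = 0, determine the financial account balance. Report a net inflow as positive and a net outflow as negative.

-1434.0

Goods balance = 3324.3 - 2118.1 = 1206.2
Services balance = 2399.5 - 2254.4 = 145.1
Trade balance (goods + services) = 1206.2 + 145.1 = 1351.3
Net primary income = -77.3
Net secondary income = 281.5 - 60.3 = 221.2
Current account = 1351.3 + (-77.3) + 221.2 = 1495.2
Financial account = -(1495.2 + (-61.2)) = -1434.0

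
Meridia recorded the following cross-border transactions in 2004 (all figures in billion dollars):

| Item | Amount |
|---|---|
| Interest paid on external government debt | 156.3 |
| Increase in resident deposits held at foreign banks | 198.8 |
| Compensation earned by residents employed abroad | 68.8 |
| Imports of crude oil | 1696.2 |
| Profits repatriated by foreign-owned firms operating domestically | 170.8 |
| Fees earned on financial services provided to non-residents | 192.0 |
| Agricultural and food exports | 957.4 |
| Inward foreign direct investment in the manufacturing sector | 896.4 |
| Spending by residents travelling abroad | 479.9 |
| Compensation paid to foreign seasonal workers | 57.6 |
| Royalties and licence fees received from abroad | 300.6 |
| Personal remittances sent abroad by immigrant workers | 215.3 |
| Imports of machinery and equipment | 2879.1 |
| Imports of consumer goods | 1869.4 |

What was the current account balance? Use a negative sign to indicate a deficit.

-6005.8

Goods: -1696.2 + 957.4 - 1869.4 - 2879.1 = -5487.3
Services: 300.6 + 192.0 - 479.9 = 12.7
Primary income: -57.6 + 68.8 - 156.3 - 170.8 = -315.9
Secondary income: -215.3
Current account = (-5487.3) + 12.7 + (-315.9) + (-215.3) = -6005.8
(Excluded from the current account — financial account: increase in resident deposits held at foreign banks 198.8, inward foreign direct investment in the manufacturing sector 896.4.)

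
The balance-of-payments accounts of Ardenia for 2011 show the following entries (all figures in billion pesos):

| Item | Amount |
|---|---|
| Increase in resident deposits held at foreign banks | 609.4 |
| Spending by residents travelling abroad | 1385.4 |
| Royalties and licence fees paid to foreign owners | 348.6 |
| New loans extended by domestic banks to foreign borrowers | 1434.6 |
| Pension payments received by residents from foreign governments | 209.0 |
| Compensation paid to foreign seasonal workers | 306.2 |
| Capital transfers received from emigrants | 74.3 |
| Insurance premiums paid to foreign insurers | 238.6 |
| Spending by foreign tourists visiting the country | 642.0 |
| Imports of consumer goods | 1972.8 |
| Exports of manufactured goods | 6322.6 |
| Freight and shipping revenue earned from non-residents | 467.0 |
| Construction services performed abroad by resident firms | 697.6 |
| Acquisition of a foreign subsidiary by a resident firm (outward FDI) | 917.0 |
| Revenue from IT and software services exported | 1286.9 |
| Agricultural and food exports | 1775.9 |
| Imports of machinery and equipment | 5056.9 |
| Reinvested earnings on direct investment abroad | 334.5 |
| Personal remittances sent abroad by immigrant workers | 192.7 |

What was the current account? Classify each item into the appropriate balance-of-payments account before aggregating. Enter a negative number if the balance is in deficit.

Goods: 6322.6 - 1972.8 - 5056.9 + 1775.9 = 1068.8
Services: 467.0 + 1286.9 - 348.6 - 238.6 + 697.6 + 642.0 - 1385.4 = 1120.9
Primary income: -306.2 + 334.5 = 28.3
Secondary income: -192.7 + 209.0 = 16.3
Current account = 1068.8 + 1120.9 + 28.3 + 16.3 = 2234.3
(Excluded from the current account — financial account: increase in resident deposits held at foreign banks 609.4, new loans extended by domestic banks to foreign borrowers 1434.6, acquisition of a foreign subsidiary by a resident firm (outward FDI) 917.0; capital account: capital transfers received from emigrants 74.3.)

2234.3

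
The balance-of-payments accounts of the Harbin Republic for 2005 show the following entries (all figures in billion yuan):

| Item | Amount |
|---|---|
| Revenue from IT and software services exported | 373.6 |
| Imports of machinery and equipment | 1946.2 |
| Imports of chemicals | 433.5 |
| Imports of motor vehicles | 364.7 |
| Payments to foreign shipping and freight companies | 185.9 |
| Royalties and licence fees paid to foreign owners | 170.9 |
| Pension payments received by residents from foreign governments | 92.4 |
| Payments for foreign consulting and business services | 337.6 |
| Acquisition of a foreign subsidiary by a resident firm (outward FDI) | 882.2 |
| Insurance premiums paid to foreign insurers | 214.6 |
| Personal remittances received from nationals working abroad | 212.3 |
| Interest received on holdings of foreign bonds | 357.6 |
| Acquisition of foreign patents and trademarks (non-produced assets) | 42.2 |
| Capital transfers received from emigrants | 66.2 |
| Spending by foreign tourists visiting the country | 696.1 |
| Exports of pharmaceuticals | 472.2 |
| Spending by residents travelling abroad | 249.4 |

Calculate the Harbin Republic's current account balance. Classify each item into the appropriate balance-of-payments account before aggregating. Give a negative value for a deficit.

-1698.6

Goods: -364.7 - 1946.2 + 472.2 - 433.5 = -2272.2
Services: -337.6 + 696.1 - 249.4 - 170.9 - 214.6 - 185.9 + 373.6 = -88.7
Primary income: 357.6
Secondary income: 212.3 + 92.4 = 304.7
Current account = (-2272.2) + (-88.7) + 357.6 + 304.7 = -1698.6
(Excluded from the current account — financial account: acquisition of a foreign subsidiary by a resident firm (outward FDI) 882.2; capital account: acquisition of foreign patents and trademarks (non-produced assets) 42.2, capital transfers received from emigrants 66.2.)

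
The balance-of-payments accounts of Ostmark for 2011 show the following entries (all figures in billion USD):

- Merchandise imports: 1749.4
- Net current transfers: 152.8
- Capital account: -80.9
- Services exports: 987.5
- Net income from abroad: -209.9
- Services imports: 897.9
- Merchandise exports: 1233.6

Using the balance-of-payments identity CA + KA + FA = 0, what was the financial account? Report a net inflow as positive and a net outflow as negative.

Goods balance = 1233.6 - 1749.4 = -515.8
Services balance = 987.5 - 897.9 = 89.6
Trade balance (goods + services) = -515.8 + 89.6 = -426.2
Net primary income = -209.9
Net secondary income = 152.8
Current account = -426.2 + (-209.9) + 152.8 = -483.3
Financial account = -(-483.3 + (-80.9)) = 564.2

564.2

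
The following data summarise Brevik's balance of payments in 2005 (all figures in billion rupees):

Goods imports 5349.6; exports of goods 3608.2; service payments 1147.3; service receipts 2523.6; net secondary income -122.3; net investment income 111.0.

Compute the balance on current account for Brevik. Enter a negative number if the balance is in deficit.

-376.4

Goods balance = 3608.2 - 5349.6 = -1741.4
Services balance = 2523.6 - 1147.3 = 1376.3
Trade balance (goods + services) = -1741.4 + 1376.3 = -365.1
Net primary income = 111.0
Net secondary income = -122.3
Current account = -365.1 + 111.0 + (-122.3) = -376.4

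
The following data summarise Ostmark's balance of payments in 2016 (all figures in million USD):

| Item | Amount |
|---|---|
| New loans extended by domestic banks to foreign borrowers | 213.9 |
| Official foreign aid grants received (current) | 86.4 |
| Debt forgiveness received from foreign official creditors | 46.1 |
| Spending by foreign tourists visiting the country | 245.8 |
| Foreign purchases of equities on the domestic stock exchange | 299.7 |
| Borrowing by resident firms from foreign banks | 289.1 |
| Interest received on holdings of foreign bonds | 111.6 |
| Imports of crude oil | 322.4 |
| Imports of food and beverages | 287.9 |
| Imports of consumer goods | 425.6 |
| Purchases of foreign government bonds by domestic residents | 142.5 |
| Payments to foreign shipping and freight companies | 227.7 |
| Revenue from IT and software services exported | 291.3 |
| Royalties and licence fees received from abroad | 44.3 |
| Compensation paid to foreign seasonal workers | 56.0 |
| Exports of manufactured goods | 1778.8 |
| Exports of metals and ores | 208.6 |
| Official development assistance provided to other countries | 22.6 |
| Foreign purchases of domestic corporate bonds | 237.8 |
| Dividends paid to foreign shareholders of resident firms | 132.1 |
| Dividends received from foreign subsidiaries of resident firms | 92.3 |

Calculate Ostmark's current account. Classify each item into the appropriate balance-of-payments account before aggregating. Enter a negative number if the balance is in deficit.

Goods: 208.6 - 287.9 - 322.4 - 425.6 + 1778.8 = 951.5
Services: 291.3 - 227.7 + 44.3 + 245.8 = 353.7
Primary income: -132.1 - 56.0 + 111.6 + 92.3 = 15.8
Secondary income: -22.6 + 86.4 = 63.8
Current account = 951.5 + 353.7 + 15.8 + 63.8 = 1384.8
(Excluded from the current account — financial account: new loans extended by domestic banks to foreign borrowers 213.9, foreign purchases of equities on the domestic stock exchange 299.7, borrowing by resident firms from foreign banks 289.1, purchases of foreign government bonds by domestic residents 142.5, foreign purchases of domestic corporate bonds 237.8; capital account: debt forgiveness received from foreign official creditors 46.1.)

1384.8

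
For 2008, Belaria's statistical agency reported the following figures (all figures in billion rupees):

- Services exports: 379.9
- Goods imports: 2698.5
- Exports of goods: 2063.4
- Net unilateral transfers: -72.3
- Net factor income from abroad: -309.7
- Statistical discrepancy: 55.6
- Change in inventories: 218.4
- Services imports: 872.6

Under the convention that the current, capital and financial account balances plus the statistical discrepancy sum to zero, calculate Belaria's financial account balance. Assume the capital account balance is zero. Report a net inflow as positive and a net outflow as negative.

Goods balance = 2063.4 - 2698.5 = -635.1
Services balance = 379.9 - 872.6 = -492.7
Trade balance (goods + services) = -635.1 + (-492.7) = -1127.8
Net primary income = -309.7
Net secondary income = -72.3
Current account = -1127.8 + (-309.7) + (-72.3) = -1509.8
Financial account = -(-1509.8 + 55.6) = 1454.2

1454.2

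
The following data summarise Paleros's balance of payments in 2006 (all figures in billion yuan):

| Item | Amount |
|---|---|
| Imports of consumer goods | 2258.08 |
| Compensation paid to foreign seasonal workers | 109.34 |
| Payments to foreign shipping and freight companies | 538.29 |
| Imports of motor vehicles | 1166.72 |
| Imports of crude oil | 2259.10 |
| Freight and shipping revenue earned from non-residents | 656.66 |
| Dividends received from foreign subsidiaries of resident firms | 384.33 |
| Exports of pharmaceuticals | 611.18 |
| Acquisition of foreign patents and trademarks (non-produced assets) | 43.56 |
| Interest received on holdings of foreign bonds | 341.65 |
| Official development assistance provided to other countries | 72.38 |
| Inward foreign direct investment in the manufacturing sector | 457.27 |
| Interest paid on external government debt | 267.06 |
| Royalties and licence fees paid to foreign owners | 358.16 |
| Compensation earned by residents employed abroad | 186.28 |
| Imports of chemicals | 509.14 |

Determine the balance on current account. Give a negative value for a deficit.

Goods: -2259.10 - 2258.08 - 509.14 + 611.18 - 1166.72 = -5581.86
Services: -538.29 - 358.16 + 656.66 = -239.79
Primary income: -267.06 + 186.28 + 341.65 + 384.33 - 109.34 = 535.86
Secondary income: -72.38
Current account = (-5581.86) + (-239.79) + 535.86 + (-72.38) = -5358.17
(Excluded from the current account — capital account: acquisition of foreign patents and trademarks (non-produced assets) 43.56; financial account: inward foreign direct investment in the manufacturing sector 457.27.)

-5358.17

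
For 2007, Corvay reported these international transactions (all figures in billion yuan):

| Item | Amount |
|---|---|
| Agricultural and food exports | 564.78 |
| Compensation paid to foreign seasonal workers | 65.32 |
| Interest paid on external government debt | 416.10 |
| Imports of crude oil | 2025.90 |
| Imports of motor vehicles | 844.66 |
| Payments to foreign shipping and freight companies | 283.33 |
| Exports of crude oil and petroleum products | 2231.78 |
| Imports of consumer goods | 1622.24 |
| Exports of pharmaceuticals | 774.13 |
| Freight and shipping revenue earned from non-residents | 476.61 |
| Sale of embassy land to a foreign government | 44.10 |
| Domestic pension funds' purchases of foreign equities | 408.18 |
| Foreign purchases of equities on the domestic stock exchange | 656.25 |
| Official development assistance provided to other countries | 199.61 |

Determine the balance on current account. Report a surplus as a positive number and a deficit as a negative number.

Goods: -2025.90 + 774.13 + 2231.78 - 844.66 - 1622.24 + 564.78 = -922.11
Services: 476.61 - 283.33 = 193.28
Primary income: -416.10 - 65.32 = -481.42
Secondary income: -199.61
Current account = (-922.11) + 193.28 + (-481.42) + (-199.61) = -1409.86
(Excluded from the current account — capital account: sale of embassy land to a foreign government 44.10; financial account: domestic pension funds' purchases of foreign equities 408.18, foreign purchases of equities on the domestic stock exchange 656.25.)

-1409.86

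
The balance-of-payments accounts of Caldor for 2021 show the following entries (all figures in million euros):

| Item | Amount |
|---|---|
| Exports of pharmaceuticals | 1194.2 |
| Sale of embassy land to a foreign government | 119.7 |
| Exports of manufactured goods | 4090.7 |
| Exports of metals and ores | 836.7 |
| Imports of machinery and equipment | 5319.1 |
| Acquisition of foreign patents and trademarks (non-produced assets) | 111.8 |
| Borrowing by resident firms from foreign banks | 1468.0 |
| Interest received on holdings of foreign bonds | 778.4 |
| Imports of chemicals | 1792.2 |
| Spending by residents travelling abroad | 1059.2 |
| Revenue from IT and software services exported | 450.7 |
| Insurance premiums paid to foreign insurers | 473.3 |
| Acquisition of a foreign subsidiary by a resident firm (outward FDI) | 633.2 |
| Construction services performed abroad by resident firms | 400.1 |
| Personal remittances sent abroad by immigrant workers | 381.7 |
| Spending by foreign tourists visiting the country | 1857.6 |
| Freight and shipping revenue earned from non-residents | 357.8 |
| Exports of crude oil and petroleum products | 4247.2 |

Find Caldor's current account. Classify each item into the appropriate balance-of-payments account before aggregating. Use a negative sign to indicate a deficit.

Goods: 4090.7 - 5319.1 + 4247.2 + 1194.2 - 1792.2 + 836.7 = 3257.5
Services: 450.7 + 1857.6 - 473.3 - 1059.2 + 400.1 + 357.8 = 1533.7
Primary income: 778.4
Secondary income: -381.7
Current account = 3257.5 + 1533.7 + 778.4 + (-381.7) = 5187.9
(Excluded from the current account — capital account: sale of embassy land to a foreign government 119.7, acquisition of foreign patents and trademarks (non-produced assets) 111.8; financial account: borrowing by resident firms from foreign banks 1468.0, acquisition of a foreign subsidiary by a resident firm (outward FDI) 633.2.)

5187.9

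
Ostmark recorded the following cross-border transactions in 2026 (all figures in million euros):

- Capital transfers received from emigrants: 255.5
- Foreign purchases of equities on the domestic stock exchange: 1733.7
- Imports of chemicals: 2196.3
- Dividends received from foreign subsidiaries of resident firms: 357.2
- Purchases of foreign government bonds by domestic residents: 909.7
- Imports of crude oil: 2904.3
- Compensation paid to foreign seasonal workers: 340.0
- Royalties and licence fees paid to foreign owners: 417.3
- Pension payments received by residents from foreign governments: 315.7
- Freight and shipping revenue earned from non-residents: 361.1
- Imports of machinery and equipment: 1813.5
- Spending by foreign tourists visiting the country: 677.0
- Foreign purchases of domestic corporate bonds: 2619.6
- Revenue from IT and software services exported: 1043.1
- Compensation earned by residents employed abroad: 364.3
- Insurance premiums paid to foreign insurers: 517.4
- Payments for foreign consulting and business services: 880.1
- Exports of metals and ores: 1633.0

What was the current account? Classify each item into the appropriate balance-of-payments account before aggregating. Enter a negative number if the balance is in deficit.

Goods: -2196.3 + 1633.0 - 1813.5 - 2904.3 = -5281.1
Services: 361.1 - 880.1 + 1043.1 + 677.0 - 517.4 - 417.3 = 266.4
Primary income: 364.3 - 340.0 + 357.2 = 381.5
Secondary income: 315.7
Current account = (-5281.1) + 266.4 + 381.5 + 315.7 = -4317.5
(Excluded from the current account — capital account: capital transfers received from emigrants 255.5; financial account: foreign purchases of equities on the domestic stock exchange 1733.7, purchases of foreign government bonds by domestic residents 909.7, foreign purchases of domestic corporate bonds 2619.6.)

-4317.5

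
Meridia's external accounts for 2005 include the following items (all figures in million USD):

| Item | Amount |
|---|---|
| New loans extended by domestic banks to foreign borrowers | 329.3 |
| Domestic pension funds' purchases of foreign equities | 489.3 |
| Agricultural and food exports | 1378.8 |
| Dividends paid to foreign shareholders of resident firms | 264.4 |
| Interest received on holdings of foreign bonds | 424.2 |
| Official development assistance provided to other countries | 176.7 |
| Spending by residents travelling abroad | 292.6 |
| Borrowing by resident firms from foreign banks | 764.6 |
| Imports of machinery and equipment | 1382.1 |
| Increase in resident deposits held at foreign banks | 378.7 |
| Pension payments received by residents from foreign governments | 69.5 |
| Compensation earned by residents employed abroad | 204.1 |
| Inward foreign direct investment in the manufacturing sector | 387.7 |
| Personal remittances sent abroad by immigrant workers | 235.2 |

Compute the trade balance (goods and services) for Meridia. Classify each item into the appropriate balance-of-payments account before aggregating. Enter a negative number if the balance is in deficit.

Goods: -1382.1 + 1378.8 = -3.3
Services: -292.6
Trade balance = -3.3 + (-292.6) = -295.9
(Excluded from the trade balance — financial account: new loans extended by domestic banks to foreign borrowers 329.3, domestic pension funds' purchases of foreign equities 489.3, borrowing by resident firms from foreign banks 764.6, increase in resident deposits held at foreign banks 378.7, inward foreign direct investment in the manufacturing sector 387.7; primary income: dividends paid to foreign shareholders of resident firms 264.4, interest received on holdings of foreign bonds 424.2, compensation earned by residents employed abroad 204.1; secondary income: official development assistance provided to other countries 176.7, pension payments received by residents from foreign governments 69.5, personal remittances sent abroad by immigrant workers 235.2.)

-295.9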